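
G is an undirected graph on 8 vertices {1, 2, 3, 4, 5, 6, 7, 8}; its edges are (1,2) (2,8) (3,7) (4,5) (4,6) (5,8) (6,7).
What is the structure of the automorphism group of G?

the cyclic group of order 2

The degree sequence is [1, 2, 1, 2, 2, 2, 2, 2]; the two degree-1 vertices 1 and 3 are the ends of a path, so G = P_8. The only nontrivial automorphism of a path is the end-to-end reflection, so Aut(G) ≅ Z_2.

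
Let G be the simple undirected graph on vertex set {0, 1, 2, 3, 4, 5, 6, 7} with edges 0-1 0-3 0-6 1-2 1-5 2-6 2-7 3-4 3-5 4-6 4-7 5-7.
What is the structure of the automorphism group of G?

G is 3-regular and bipartite on 2^3 = 8 vertices with girth 4; it is the hypercube graph Q_3. Aut(Q_3) consists of the signed permutations of the 3 coordinate axes: 3! permutations times 2^3 sign flips, so |Aut| = 2^3·3! = 48.

Z_2^3 ⋊ S_3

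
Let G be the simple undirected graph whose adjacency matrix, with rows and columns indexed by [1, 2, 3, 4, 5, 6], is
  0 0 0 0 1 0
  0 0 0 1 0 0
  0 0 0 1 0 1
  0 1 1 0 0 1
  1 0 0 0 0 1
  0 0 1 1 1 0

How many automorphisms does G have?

Degrees alone do not determine every vertex (e.g. 1 and 2 both have degree 1), but their neighbour-degree multisets differ: N(1) has degrees [2] while N(2) has degrees [3]. Repeating this refinement separates all vertices, so the only automorphism is the identity.

1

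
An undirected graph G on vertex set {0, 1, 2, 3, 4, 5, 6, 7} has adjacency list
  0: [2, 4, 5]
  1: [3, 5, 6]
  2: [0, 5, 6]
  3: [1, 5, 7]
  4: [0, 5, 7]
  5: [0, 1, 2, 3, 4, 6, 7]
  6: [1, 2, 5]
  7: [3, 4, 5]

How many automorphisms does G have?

14

Vertex 5 is the unique vertex of degree 7; the remaining 7 vertices each have degree 3 and induce a cycle, so G is the wheel on 8 vertices with hub 5. Every automorphism fixes the hub and acts on the rim 7-cycle, so Aut(G) ≅ Aut(C_7) = D_7 of order 14.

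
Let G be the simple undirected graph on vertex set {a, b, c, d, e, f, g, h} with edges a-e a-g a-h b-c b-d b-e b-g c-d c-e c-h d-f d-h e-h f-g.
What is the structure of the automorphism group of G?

The degree sequence is [3, 4, 4, 4, 4, 2, 3, 4]. Checking the degree-preserving permutations of the vertex set shows that none except the identity preserves every edge, so Aut(G) is trivial.

1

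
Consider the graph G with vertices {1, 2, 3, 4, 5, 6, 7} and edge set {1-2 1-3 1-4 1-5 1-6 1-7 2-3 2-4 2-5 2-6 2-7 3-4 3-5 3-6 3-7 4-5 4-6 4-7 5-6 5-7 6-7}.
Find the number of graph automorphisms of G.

Every vertex has degree 6, so G is the complete graph K_7. Any permutation of the 7 vertices preserves K_7, so Aut(K_7) = S_7 of order 7! = 5040.

5040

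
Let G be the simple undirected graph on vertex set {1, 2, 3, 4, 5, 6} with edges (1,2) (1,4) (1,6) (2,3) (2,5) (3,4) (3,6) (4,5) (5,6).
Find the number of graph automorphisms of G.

72

G is 3-regular and bipartite with parts {1, 3, 5} and {2, 4, 6} (each part is independent and every cross-pair is an edge), so G = K_{3,3}. Each part can be permuted independently (S_3 × S_3) and the two equal-size parts can also be swapped, giving (S_3 × S_3) ⋊ Z_2 of order 2·(3!)² = 72.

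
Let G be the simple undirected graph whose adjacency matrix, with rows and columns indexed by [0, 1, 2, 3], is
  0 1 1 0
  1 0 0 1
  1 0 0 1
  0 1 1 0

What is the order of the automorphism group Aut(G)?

8

G is 2-regular and connected on 4 vertices, i.e. the cycle C_4. The automorphisms of the 4-cycle are exactly the symmetries of a regular 4-gon: the dihedral group D_4, |D_4| = 8.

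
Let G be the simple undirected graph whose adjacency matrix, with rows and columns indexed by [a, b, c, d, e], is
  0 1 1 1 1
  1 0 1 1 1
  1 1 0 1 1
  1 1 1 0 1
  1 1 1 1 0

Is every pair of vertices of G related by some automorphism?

Yes

All 5 vertices are pairwise adjacent: G = K_5. Every bijection on the vertex set is an automorphism of K_5; hence Aut(K_5) ≅ S_5, order 120. Under this action every vertex can be carried to every other, so G is vertex-transitive.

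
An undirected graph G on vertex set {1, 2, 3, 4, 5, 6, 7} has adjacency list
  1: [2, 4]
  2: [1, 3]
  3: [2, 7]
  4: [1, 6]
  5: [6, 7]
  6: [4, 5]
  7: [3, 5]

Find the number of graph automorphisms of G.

14

Every vertex has degree 2 and the graph is connected, so G is the 7-cycle C_7. C_7 has 7 rotations and 7 reflections, so Aut(C_7) ≅ D_7 of order 14.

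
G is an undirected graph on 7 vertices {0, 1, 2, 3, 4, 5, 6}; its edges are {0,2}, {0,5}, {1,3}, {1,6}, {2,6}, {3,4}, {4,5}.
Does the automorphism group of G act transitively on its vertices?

Yes

Every vertex has degree 2 and the graph is connected, so G is the 7-cycle C_7. The automorphisms of the 7-cycle are exactly the symmetries of a regular 7-gon: the dihedral group D_7, |D_7| = 14. Under this action every vertex can be carried to every other, so G is vertex-transitive.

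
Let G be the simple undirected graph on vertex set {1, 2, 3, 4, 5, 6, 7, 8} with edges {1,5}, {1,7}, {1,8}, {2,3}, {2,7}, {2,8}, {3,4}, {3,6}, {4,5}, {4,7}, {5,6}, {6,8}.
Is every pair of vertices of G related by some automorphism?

G is 3-regular and bipartite on 2^3 = 8 vertices with girth 4; it is the hypercube graph Q_3. The symmetry group of the 3-cube is the hyperoctahedral group B_3 = Z_2 ≀ S_3, of order 2^3·3! = 48. This group acts transitively on the 8 vertices.

Yes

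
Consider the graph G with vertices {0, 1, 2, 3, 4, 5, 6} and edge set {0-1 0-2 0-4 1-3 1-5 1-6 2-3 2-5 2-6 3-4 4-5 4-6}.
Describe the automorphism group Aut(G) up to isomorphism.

The vertices split by degree into {1, 2, 4} (degree 4) and {0, 3, 5, 6} (degree 3); every edge runs between the two parts, so G is the complete bipartite graph K_{3,4}. The parts have unequal sizes, so no automorphism swaps them; each part is permuted independently, giving S_4 × S_3 of order 4!·3! = 144.

S_4 × S_3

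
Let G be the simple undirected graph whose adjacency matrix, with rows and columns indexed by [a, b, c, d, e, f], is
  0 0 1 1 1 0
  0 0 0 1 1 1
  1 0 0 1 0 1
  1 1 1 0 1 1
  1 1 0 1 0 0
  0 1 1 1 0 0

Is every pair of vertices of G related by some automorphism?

No

Vertex d is the only vertex of degree 5, so every automorphism fixes it; G is not vertex-transitive.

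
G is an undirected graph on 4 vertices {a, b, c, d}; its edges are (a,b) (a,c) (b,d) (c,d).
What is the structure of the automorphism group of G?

the dihedral group of order 8

G is 2-regular and bipartite on 2^2 = 4 vertices with girth 4; it is the hypercube graph Q_2. The symmetry group of the 2-cube is the hyperoctahedral group B_2 = Z_2 ≀ S_2, of order 2^2·2! = 8.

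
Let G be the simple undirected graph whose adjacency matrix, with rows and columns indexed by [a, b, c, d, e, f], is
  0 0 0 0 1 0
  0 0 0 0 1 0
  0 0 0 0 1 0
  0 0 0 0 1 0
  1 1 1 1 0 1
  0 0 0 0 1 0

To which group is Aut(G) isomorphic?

S_5

Vertex e has degree 5 and every other vertex has degree 1, so G is the star K_{1,5} with centre e. Any automorphism fixes the centre and permutes the 5 leaves freely, so Aut(G) ≅ S_5 of order 5! = 120.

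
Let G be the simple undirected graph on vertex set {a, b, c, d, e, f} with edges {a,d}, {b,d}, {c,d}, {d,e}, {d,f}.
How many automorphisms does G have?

120

Vertex d has degree 5 and every other vertex has degree 1, so G is the star K_{1,5} with centre d. The 5 leaves are pairwise interchangeable while the centre is fixed, giving Aut(G) = S_5.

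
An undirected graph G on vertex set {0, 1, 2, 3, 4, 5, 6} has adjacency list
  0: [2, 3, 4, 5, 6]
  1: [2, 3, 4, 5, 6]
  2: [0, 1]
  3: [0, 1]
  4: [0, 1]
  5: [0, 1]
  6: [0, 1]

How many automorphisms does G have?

The vertices split by degree into {0, 1} (degree 5) and {2, 3, 4, 5, 6} (degree 2); every edge runs between the two parts, so G is the complete bipartite graph K_{2,5}. Automorphisms preserve the bipartition setwise (since the parts differ in size) and act as S_2 × S_5 within it; |Aut| = 240.

240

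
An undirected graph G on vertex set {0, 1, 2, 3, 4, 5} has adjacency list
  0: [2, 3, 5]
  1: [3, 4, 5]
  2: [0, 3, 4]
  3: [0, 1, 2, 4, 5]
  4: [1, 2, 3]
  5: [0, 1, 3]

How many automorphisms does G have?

10

Vertex 3 is the unique vertex of degree 5; the remaining 5 vertices each have degree 3 and induce a cycle, so G is the wheel on 6 vertices with hub 3. With the hub fixed, the remaining symmetry is that of the rim cycle C_5, giving the dihedral group D_5.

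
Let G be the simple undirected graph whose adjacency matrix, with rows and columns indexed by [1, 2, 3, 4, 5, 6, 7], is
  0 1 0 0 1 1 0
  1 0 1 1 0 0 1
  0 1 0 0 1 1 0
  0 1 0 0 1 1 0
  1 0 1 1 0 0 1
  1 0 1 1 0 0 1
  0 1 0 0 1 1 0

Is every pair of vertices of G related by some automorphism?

Automorphisms preserve degree, but G has vertices of degree 3 and vertices of degree 4; no automorphism maps one to the other, so G is not vertex-transitive.

No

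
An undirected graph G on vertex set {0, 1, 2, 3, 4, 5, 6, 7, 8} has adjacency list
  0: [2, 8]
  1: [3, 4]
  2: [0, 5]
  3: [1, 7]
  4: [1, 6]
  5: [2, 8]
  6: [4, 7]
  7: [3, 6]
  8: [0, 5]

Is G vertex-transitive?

G has two connected components, {1, 3, 4, 6, 7} and {0, 2, 5, 8}; each is 2-regular, so G = C_5 ⊔ C_4. The orbit of 0 under Aut(G) is {0, 2, 5, 8}, which does not contain 1, so G is not vertex-transitive.

No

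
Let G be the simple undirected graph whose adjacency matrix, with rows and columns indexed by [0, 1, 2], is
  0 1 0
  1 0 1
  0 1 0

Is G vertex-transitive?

No

Vertex 1 is the only vertex of degree 2, so every automorphism fixes it; G is not vertex-transitive.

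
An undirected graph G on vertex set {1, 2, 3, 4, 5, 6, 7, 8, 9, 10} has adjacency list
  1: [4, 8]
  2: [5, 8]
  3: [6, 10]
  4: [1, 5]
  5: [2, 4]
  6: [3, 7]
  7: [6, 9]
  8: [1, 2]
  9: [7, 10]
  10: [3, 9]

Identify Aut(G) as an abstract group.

G has two connected components, {1, 2, 4, 5, 8} and {3, 6, 7, 9, 10}; each is 2-regular, so G = C_5 ⊔ C_5. With two isomorphic components, Aut(G) = Aut(C_5) ≀ S_2 = (D_5 × D_5) ⋊ Z_2: permute each cycle by D_5, then optionally swap the two cycles. Order 2·(2·5)² = 200.

D_5 ≀ Z_2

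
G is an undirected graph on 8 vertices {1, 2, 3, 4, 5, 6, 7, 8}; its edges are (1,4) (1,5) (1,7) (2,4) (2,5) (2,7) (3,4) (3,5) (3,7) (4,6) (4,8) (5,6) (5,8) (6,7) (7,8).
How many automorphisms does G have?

The vertices split by degree into {4, 5, 7} (degree 5) and {1, 2, 3, 6, 8} (degree 3); every edge runs between the two parts, so G is the complete bipartite graph K_{3,5}. Automorphisms preserve the bipartition setwise (since the parts differ in size) and act as S_3 × S_5 within it; |Aut| = 720.

720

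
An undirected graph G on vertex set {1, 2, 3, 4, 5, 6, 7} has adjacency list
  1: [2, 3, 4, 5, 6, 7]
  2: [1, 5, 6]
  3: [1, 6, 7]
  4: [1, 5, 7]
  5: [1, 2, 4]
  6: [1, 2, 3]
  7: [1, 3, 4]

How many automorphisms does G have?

Vertex 1 is the unique vertex of degree 6; the remaining 6 vertices each have degree 3 and induce a cycle, so G is the wheel on 7 vertices with hub 1. With the hub fixed, the remaining symmetry is that of the rim cycle C_6, giving the dihedral group D_6.

12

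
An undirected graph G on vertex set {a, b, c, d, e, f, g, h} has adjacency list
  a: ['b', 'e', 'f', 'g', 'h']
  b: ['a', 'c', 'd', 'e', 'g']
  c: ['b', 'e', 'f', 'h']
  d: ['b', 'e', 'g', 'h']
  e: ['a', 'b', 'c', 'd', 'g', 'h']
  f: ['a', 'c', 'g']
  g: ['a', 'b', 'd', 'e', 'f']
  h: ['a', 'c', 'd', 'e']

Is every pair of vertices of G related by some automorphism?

Vertex e is the only vertex of degree 6, so every automorphism fixes it; G is not vertex-transitive.

No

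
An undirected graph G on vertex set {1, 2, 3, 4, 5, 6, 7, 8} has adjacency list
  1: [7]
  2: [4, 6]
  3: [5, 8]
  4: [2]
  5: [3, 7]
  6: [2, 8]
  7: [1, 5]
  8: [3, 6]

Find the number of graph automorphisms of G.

2

The degree sequence is [1, 2, 2, 1, 2, 2, 2, 2]; the two degree-1 vertices 1 and 4 are the ends of a path, so G = P_8. A path has exactly one nontrivial symmetry — reversal — giving Aut(G) of order 2.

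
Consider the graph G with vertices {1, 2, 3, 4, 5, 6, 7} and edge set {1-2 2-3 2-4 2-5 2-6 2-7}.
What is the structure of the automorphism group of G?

Vertex 2 has degree 6 and every other vertex has degree 1, so G is the star K_{1,6} with centre 2. The 6 leaves are pairwise interchangeable while the centre is fixed, giving Aut(G) = S_6.

S_6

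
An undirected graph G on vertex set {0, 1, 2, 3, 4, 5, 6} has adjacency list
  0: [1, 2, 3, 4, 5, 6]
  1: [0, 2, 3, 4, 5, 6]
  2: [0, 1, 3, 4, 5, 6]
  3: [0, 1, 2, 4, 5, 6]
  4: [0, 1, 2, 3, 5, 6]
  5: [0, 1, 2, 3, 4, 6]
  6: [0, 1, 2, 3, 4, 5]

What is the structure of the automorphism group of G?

S_7

Every vertex has degree 6, so G is the complete graph K_7. Every bijection on the vertex set is an automorphism of K_7; hence Aut(K_7) ≅ S_7, order 5040.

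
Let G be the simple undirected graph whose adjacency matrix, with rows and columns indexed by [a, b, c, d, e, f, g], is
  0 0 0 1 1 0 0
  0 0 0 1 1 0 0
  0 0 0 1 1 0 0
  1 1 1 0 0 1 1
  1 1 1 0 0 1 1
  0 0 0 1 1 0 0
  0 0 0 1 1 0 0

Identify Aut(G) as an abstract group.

S_5 × S_2

The vertices split by degree into {d, e} (degree 5) and {a, b, c, f, g} (degree 2); every edge runs between the two parts, so G is the complete bipartite graph K_{2,5}. The parts have unequal sizes, so no automorphism swaps them; each part is permuted independently, giving S_5 × S_2 of order 5!·2! = 240.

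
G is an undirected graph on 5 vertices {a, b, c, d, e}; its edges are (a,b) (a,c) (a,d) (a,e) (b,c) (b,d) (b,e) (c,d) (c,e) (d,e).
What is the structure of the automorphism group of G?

the symmetric group on 5 letters

All 5 vertices are pairwise adjacent: G = K_5. Every bijection on the vertex set is an automorphism of K_5; hence Aut(K_5) ≅ S_5, order 120.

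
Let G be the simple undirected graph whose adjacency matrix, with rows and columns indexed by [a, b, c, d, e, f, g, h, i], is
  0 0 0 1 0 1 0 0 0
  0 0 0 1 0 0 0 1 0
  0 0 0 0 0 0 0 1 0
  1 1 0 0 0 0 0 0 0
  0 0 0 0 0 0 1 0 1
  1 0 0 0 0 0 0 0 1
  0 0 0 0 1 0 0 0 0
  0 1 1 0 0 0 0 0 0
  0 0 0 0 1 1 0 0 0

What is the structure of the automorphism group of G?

Z_2

The degree sequence is [2, 2, 1, 2, 2, 2, 1, 2, 2]; the two degree-1 vertices c and g are the ends of a path, so G = P_9. The only nontrivial automorphism of a path is the end-to-end reflection, so Aut(G) ≅ Z_2.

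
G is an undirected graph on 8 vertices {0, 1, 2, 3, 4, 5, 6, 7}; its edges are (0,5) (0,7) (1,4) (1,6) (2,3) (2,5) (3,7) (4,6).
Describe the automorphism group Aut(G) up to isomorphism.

G has two connected components, {0, 2, 3, 5, 7} and {1, 4, 6}; each is 2-regular, so G = C_5 ⊔ C_3. The components are non-isomorphic (different sizes), so Aut(G) = Aut(C_3) × Aut(C_5) = D_3 × D_5 of order 6·10 = 60.

D_3 × D_5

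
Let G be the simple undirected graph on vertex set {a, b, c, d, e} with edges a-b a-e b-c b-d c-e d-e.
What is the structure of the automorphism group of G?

S_3 × S_2

The vertices split by degree into {b, e} (degree 3) and {a, c, d} (degree 2); every edge runs between the two parts, so G is the complete bipartite graph K_{2,3}. The parts have unequal sizes, so no automorphism swaps them; each part is permuted independently, giving S_3 × S_2 of order 3!·2! = 12.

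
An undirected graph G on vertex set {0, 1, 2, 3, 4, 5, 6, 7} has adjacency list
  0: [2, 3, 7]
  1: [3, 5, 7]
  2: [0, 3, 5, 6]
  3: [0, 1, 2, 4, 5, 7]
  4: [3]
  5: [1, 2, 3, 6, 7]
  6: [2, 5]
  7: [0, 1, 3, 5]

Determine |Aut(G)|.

1

Degrees alone do not determine every vertex (e.g. 0 and 1 both have degree 3), but their neighbour-degree multisets differ: N(0) has degrees [4, 4, 6] while N(1) has degrees [4, 5, 6]. Repeating this refinement separates all vertices, so the only automorphism is the identity.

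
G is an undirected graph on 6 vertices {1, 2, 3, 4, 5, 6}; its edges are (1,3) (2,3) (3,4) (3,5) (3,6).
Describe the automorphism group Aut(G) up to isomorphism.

Vertex 3 has degree 5 and every other vertex has degree 1, so G is the star K_{1,5} with centre 3. Any automorphism fixes the centre and permutes the 5 leaves freely, so Aut(G) ≅ S_5 of order 5! = 120.

the symmetric group on 5 letters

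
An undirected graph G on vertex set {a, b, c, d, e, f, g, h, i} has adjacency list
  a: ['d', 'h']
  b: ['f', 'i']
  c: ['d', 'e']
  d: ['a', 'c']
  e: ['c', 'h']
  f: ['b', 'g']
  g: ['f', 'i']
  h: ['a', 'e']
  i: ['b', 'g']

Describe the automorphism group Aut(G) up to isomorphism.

D_4 × D_5

G has two connected components, {a, c, d, e, h} and {b, f, g, i}; each is 2-regular, so G = C_5 ⊔ C_4. No automorphism exchanges components of different sizes, hence Aut(G) is the direct product D_4 × D_5, order 80.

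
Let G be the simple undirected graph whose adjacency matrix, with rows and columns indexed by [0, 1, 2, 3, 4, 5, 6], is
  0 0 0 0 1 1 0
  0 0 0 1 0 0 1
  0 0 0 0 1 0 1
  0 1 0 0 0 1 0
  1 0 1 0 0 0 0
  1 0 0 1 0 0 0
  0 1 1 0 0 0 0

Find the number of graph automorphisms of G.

14

G is 2-regular and connected on 7 vertices, i.e. the cycle C_7. The automorphisms of the 7-cycle are exactly the symmetries of a regular 7-gon: the dihedral group D_7, |D_7| = 14.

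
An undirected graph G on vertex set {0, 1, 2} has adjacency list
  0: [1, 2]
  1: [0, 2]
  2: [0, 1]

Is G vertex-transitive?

Yes

All 3 vertices are pairwise adjacent: G = K_3. Any permutation of the 3 vertices preserves K_3, so Aut(K_3) = S_3 of order 3! = 6. This group acts transitively on the 3 vertices.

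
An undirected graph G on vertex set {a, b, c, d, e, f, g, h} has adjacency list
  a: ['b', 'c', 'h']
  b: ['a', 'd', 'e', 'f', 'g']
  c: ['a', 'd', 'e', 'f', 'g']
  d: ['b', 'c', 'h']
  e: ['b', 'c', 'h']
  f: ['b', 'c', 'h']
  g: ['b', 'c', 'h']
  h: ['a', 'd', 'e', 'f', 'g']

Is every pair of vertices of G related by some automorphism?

No

Automorphisms preserve degree, but G has vertices of degree 3 and vertices of degree 5; no automorphism maps one to the other, so G is not vertex-transitive.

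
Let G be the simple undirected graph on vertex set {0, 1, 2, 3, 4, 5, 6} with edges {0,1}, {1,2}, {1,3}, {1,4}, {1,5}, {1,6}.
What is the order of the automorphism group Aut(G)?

720

Vertex 1 has degree 6 and every other vertex has degree 1, so G is the star K_{1,6} with centre 1. Any automorphism fixes the centre and permutes the 6 leaves freely, so Aut(G) ≅ S_6 of order 6! = 720.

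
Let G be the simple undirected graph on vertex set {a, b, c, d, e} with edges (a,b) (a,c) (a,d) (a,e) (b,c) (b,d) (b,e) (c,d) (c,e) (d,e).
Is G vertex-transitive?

Yes

Every vertex has degree 4, so G is the complete graph K_5. Any permutation of the 5 vertices preserves K_5, so Aut(K_5) = S_5 of order 5! = 120. Under this action every vertex can be carried to every other, so G is vertex-transitive.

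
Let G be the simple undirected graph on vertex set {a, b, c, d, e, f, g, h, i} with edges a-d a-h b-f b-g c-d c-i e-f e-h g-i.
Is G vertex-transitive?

Every vertex has degree 2 and the graph is connected, so G is the 9-cycle C_9. The automorphisms of the 9-cycle are exactly the symmetries of a regular 9-gon: the dihedral group D_9, |D_9| = 18. This group acts transitively on the 9 vertices.

Yes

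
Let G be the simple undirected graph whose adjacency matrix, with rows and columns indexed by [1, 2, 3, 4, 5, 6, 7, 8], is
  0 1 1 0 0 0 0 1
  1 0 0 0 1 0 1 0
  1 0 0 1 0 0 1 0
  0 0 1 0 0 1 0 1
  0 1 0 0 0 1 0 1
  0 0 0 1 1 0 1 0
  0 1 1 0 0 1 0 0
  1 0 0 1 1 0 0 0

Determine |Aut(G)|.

G is 3-regular and bipartite on 2^3 = 8 vertices with girth 4; it is the hypercube graph Q_3. Aut(Q_3) consists of the signed permutations of the 3 coordinate axes: 3! permutations times 2^3 sign flips, so |Aut| = 2^3·3! = 48.

48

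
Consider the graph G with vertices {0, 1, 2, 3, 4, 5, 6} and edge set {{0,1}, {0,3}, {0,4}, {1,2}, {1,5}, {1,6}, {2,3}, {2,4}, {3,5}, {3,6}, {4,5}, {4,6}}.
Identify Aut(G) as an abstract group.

The vertices split by degree into {1, 3, 4} (degree 4) and {0, 2, 5, 6} (degree 3); every edge runs between the two parts, so G is the complete bipartite graph K_{3,4}. Automorphisms preserve the bipartition setwise (since the parts differ in size) and act as S_4 × S_3 within it; |Aut| = 144.

S_4 × S_3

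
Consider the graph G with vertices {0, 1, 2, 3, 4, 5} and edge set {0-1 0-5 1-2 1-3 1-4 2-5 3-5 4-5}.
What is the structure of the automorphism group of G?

S_2 × S_4

The vertices split by degree into {1, 5} (degree 4) and {0, 2, 3, 4} (degree 2); every edge runs between the two parts, so G is the complete bipartite graph K_{2,4}. Automorphisms preserve the bipartition setwise (since the parts differ in size) and act as S_2 × S_4 within it; |Aut| = 48.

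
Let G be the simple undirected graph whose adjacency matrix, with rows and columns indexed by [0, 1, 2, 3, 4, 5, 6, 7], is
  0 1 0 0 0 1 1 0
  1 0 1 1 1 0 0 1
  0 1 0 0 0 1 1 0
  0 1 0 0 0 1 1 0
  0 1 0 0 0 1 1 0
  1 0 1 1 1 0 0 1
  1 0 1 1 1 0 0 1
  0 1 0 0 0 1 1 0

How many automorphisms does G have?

The vertices split by degree into {1, 5, 6} (degree 5) and {0, 2, 3, 4, 7} (degree 3); every edge runs between the two parts, so G is the complete bipartite graph K_{3,5}. Automorphisms preserve the bipartition setwise (since the parts differ in size) and act as S_3 × S_5 within it; |Aut| = 720.

720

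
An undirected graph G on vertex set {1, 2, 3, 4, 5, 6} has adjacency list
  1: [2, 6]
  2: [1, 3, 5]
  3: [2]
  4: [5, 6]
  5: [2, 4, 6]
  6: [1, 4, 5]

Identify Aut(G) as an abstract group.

The degree sequence is [2, 3, 1, 2, 3, 3]. Checking the degree-preserving permutations of the vertex set shows that none except the identity preserves every edge, so Aut(G) is trivial.

{e}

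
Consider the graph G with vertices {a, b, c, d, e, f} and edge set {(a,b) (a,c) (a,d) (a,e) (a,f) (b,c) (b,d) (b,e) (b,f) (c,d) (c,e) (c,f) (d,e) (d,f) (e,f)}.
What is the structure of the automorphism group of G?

Every vertex has degree 5, so G is the complete graph K_6. Any permutation of the 6 vertices preserves K_6, so Aut(K_6) = S_6 of order 6! = 720.

the symmetric group on 6 letters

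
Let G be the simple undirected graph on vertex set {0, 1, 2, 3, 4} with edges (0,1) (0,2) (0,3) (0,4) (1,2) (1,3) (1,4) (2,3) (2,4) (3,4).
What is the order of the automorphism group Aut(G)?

Every vertex has degree 4, so G is the complete graph K_5. Every bijection on the vertex set is an automorphism of K_5; hence Aut(K_5) ≅ S_5, order 120.

120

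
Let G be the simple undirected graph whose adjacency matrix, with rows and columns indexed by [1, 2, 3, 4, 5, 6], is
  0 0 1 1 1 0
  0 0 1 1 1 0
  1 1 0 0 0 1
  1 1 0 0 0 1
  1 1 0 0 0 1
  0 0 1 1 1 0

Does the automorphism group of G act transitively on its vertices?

G is 3-regular and bipartite with parts {1, 2, 6} and {3, 4, 5} (each part is independent and every cross-pair is an edge), so G = K_{3,3}. Aut(K_{3,3}) is the wreath product S_3 ≀ Z_2: permute within each part, then optionally swap the parts; |Aut| = 2·(3!)² = 72. Under this action every vertex can be carried to every other, so G is vertex-transitive.

Yes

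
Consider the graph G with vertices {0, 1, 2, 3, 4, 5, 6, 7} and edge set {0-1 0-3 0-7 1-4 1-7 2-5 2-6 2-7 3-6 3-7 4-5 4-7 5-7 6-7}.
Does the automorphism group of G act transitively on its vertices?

No

Vertex 7 is the only vertex of degree 7, so every automorphism fixes it; G is not vertex-transitive.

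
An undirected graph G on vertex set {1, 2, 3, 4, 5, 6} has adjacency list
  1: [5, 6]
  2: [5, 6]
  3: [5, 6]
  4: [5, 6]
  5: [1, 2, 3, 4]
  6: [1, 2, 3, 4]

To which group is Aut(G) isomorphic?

S_2 × S_4

The vertices split by degree into {5, 6} (degree 4) and {1, 2, 3, 4} (degree 2); every edge runs between the two parts, so G is the complete bipartite graph K_{2,4}. Automorphisms preserve the bipartition setwise (since the parts differ in size) and act as S_2 × S_4 within it; |Aut| = 48.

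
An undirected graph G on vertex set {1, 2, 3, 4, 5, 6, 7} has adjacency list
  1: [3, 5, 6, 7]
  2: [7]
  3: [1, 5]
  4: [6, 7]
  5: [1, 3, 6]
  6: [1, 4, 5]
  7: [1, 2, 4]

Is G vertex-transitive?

Vertex 1 is the only vertex of degree 4, so every automorphism fixes it; G is not vertex-transitive.

No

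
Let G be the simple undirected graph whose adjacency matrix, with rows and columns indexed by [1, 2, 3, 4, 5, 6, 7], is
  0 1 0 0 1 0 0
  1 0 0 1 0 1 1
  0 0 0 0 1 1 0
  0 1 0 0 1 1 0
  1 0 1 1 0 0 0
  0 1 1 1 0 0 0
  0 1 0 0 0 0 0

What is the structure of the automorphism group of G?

Degrees alone do not determine every vertex (e.g. 1 and 3 both have degree 2), but their neighbour-degree multisets differ: N(1) has degrees [3, 4] while N(3) has degrees [3, 3]. Repeating this refinement separates all vertices, so the only automorphism is the identity.

{e}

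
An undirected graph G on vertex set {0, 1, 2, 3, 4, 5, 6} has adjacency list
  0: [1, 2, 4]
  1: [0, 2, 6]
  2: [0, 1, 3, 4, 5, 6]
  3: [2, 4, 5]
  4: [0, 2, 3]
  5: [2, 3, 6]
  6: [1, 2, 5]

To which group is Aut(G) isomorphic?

Vertex 2 is the unique vertex of degree 6; the remaining 6 vertices each have degree 3 and induce a cycle, so G is the wheel on 7 vertices with hub 2. With the hub fixed, the remaining symmetry is that of the rim cycle C_6, giving the dihedral group D_6.

D_6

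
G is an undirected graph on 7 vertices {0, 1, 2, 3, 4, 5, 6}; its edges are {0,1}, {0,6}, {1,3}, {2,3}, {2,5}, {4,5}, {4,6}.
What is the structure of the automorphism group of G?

G is 2-regular and connected on 7 vertices, i.e. the cycle C_7. C_7 has 7 rotations and 7 reflections, so Aut(C_7) ≅ D_7 of order 14.

D_7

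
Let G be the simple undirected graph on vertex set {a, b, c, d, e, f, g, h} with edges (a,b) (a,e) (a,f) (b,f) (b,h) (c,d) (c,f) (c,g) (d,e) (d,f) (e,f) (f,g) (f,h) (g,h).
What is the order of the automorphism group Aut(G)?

14

Vertex f is the unique vertex of degree 7; the remaining 7 vertices each have degree 3 and induce a cycle, so G is the wheel on 8 vertices with hub f. With the hub fixed, the remaining symmetry is that of the rim cycle C_7, giving the dihedral group D_7.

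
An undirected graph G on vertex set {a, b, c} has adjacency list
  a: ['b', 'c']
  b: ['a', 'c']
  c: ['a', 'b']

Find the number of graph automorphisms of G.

All 3 vertices are pairwise adjacent: G = K_3. Any permutation of the 3 vertices preserves K_3, so Aut(K_3) = S_3 of order 3! = 6.

6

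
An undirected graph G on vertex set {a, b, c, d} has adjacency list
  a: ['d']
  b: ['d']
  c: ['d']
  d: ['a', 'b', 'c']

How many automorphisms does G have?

Vertex d has degree 3 and every other vertex has degree 1, so G is the star K_{1,3} with centre d. Any automorphism fixes the centre and permutes the 3 leaves freely, so Aut(G) ≅ S_3 of order 3! = 6.

6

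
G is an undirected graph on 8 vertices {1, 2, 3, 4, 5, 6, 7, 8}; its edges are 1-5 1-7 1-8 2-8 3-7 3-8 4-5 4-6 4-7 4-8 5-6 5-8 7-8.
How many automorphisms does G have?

The degree sequence is [3, 1, 2, 4, 4, 2, 4, 6]. Checking the degree-preserving permutations of the vertex set shows that none except the identity preserves every edge, so Aut(G) is trivial.

1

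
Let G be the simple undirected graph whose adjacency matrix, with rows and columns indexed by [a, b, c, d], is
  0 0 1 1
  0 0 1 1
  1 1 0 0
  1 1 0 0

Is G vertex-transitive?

Every vertex has degree 2 and the graph is connected, so G is the 4-cycle C_4. C_4 has 4 rotations and 4 reflections, so Aut(C_4) ≅ D_4 of order 8. This group acts transitively on the 4 vertices.

Yes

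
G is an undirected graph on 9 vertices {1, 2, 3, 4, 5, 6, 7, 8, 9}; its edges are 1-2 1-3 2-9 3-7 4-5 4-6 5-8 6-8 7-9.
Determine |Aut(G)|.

80

G has two connected components, {1, 2, 3, 7, 9} and {4, 5, 6, 8}; each is 2-regular, so G = C_5 ⊔ C_4. The components are non-isomorphic (different sizes), so Aut(G) = Aut(C_4) × Aut(C_5) = D_4 × D_5 of order 8·10 = 80.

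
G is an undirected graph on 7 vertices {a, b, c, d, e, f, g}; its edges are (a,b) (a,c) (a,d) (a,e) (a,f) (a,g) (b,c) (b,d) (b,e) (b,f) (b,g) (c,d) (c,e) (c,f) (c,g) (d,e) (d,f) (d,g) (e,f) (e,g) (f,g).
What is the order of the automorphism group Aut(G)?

5040

All 7 vertices are pairwise adjacent: G = K_7. Any permutation of the 7 vertices preserves K_7, so Aut(K_7) = S_7 of order 7! = 5040.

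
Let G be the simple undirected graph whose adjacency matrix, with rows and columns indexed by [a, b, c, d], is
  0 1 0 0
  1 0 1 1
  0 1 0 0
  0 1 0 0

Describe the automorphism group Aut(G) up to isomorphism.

the symmetric group on 3 letters

Vertex b has degree 3 and every other vertex has degree 1, so G is the star K_{1,3} with centre b. Any automorphism fixes the centre and permutes the 3 leaves freely, so Aut(G) ≅ S_3 of order 3! = 6.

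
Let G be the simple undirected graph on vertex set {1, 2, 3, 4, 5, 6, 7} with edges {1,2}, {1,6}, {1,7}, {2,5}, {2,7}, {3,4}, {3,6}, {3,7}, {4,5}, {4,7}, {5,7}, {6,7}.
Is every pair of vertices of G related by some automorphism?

Vertex 7 is the only vertex of degree 6, so every automorphism fixes it; G is not vertex-transitive.

No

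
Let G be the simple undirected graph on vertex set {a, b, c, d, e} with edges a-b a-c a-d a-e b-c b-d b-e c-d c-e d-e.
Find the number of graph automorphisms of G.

120

All 5 vertices are pairwise adjacent: G = K_5. Any permutation of the 5 vertices preserves K_5, so Aut(K_5) = S_5 of order 5! = 120.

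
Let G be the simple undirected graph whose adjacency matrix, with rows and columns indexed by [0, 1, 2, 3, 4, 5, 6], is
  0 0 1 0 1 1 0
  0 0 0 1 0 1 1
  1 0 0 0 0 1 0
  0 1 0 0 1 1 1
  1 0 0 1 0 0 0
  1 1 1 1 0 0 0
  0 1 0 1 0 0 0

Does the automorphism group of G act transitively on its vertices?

No

Automorphisms preserve degree, but G has vertices of degree 2 and vertices of degree 4; no automorphism maps one to the other, so G is not vertex-transitive.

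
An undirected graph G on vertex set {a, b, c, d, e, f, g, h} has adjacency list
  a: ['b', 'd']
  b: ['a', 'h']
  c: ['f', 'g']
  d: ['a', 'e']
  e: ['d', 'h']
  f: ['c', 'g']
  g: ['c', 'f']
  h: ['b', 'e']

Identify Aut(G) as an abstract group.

D_3 × D_5

G has two connected components, {a, b, d, e, h} and {c, f, g}; each is 2-regular, so G = C_5 ⊔ C_3. The components are non-isomorphic (different sizes), so Aut(G) = Aut(C_3) × Aut(C_5) = D_3 × D_5 of order 6·10 = 60.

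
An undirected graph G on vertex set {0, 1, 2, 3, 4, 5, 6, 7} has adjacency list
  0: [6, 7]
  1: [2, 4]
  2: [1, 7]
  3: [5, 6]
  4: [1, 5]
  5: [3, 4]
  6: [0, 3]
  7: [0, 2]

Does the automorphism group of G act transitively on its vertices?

G is 2-regular and connected on 8 vertices, i.e. the cycle C_8. The automorphisms of the 8-cycle are exactly the symmetries of a regular 8-gon: the dihedral group D_8, |D_8| = 16. Under this action every vertex can be carried to every other, so G is vertex-transitive.

Yes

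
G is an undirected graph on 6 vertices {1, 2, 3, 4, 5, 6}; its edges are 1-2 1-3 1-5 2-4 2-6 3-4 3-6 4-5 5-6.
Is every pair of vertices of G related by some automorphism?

G is 3-regular and bipartite with parts {2, 3, 5} and {1, 4, 6} (each part is independent and every cross-pair is an edge), so G = K_{3,3}. Each part can be permuted independently (S_3 × S_3) and the two equal-size parts can also be swapped, giving (S_3 × S_3) ⋊ Z_2 of order 2·(3!)² = 72. This group acts transitively on the 6 vertices.

Yes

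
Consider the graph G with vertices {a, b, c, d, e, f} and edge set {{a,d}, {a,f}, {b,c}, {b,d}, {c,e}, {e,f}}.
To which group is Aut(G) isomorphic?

Every vertex has degree 2 and the graph is connected, so G is the 6-cycle C_6. The automorphisms of the 6-cycle are exactly the symmetries of a regular 6-gon: the dihedral group D_6, |D_6| = 12.

D_6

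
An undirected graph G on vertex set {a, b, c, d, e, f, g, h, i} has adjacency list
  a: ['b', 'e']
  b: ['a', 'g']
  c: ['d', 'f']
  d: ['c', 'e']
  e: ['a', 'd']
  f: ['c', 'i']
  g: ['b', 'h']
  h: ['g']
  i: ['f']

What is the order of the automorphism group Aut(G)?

The degree sequence is [2, 2, 2, 2, 2, 2, 2, 1, 1]; the two degree-1 vertices h and i are the ends of a path, so G = P_9. A path has exactly one nontrivial symmetry — reversal — giving Aut(G) of order 2.

2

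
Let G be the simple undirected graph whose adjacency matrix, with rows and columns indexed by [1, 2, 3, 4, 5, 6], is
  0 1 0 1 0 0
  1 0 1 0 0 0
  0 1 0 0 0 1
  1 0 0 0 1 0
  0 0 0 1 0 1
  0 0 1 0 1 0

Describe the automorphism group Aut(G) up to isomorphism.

D_6

Every vertex has degree 2 and the graph is connected, so G is the 6-cycle C_6. C_6 has 6 rotations and 6 reflections, so Aut(C_6) ≅ D_6 of order 12.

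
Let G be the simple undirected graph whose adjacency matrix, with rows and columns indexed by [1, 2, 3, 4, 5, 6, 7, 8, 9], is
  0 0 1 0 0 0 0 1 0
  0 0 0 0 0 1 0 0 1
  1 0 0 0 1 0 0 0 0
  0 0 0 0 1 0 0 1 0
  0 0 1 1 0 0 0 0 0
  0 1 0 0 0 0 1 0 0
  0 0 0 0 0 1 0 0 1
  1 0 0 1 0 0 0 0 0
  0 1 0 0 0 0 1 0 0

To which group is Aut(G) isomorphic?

D_5 × D_4

G has two connected components, {1, 3, 4, 5, 8} and {2, 6, 7, 9}; each is 2-regular, so G = C_5 ⊔ C_4. The components are non-isomorphic (different sizes), so Aut(G) = Aut(C_5) × Aut(C_4) = D_5 × D_4 of order 10·8 = 80.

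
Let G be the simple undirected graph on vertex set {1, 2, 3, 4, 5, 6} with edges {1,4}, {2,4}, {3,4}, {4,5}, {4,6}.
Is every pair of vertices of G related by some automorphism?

No

Vertex 4 is the only vertex of degree 5, so every automorphism fixes it; G is not vertex-transitive.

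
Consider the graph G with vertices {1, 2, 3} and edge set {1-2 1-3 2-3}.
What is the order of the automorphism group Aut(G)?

6

Every vertex has degree 2, so G is the complete graph K_3. Every bijection on the vertex set is an automorphism of K_3; hence Aut(K_3) ≅ S_3, order 6.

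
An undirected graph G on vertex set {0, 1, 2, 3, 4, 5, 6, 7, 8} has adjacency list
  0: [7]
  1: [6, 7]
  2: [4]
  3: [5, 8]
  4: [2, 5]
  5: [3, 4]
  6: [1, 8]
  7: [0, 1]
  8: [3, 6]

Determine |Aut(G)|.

2

The degree sequence is [1, 2, 1, 2, 2, 2, 2, 2, 2]; the two degree-1 vertices 0 and 2 are the ends of a path, so G = P_9. The only nontrivial automorphism of a path is the end-to-end reflection, so Aut(G) ≅ Z_2.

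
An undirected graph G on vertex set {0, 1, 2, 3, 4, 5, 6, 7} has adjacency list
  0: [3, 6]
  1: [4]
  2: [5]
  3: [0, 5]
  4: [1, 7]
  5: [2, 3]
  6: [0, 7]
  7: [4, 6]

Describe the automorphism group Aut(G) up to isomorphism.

Z_2

The degree sequence is [2, 1, 1, 2, 2, 2, 2, 2]; the two degree-1 vertices 1 and 2 are the ends of a path, so G = P_8. The only nontrivial automorphism of a path is the end-to-end reflection, so Aut(G) ≅ Z_2.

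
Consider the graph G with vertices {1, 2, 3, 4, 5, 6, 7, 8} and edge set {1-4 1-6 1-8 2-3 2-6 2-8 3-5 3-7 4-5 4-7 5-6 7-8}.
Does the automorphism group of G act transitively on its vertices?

Yes

G is 3-regular and bipartite on 2^3 = 8 vertices with girth 4; it is the hypercube graph Q_3. Aut(Q_3) consists of the signed permutations of the 3 coordinate axes: 3! permutations times 2^3 sign flips, so |Aut| = 2^3·3! = 48. Under this action every vertex can be carried to every other, so G is vertex-transitive.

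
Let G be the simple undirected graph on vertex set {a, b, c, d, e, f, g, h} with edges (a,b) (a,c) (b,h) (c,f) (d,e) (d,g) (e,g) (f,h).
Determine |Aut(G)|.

G has two connected components, {a, b, c, f, h} and {d, e, g}; each is 2-regular, so G = C_5 ⊔ C_3. No automorphism exchanges components of different sizes, hence Aut(G) is the direct product D_3 × D_5, order 60.

60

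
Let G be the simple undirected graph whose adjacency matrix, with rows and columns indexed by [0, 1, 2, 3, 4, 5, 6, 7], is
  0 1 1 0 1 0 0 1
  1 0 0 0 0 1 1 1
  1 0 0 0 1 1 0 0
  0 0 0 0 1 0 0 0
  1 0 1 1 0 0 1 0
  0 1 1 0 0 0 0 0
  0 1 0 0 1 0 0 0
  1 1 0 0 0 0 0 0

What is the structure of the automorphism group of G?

the trivial group

The degree sequence is [4, 4, 3, 1, 4, 2, 2, 2]. Checking the degree-preserving permutations of the vertex set shows that none except the identity preserves every edge, so Aut(G) is trivial.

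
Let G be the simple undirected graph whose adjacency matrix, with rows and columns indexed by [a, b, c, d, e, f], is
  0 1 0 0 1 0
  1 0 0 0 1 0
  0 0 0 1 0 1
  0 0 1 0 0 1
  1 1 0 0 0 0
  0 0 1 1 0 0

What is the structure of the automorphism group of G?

D_3 ≀ Z_2

G has two connected components, {a, b, e} and {c, d, f}; each is 2-regular, so G = C_3 ⊔ C_3. Aut of a disjoint union of two copies of C_3 is the wreath product D_3 ≀ Z_2, of order 2·6² = 72.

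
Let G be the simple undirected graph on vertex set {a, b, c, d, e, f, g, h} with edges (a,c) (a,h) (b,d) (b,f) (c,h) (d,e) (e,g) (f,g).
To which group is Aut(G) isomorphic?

G has two connected components, {b, d, e, f, g} and {a, c, h}; each is 2-regular, so G = C_5 ⊔ C_3. The components are non-isomorphic (different sizes), so Aut(G) = Aut(C_3) × Aut(C_5) = D_3 × D_5 of order 6·10 = 60.

D_3 × D_5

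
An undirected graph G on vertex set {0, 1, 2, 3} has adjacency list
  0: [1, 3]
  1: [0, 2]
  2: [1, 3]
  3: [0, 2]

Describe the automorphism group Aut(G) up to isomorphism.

G is 2-regular and bipartite on 2^2 = 4 vertices with girth 4; it is the hypercube graph Q_2. The symmetry group of the 2-cube is the hyperoctahedral group B_2 = Z_2 ≀ S_2, of order 2^2·2! = 8.

the hyperoctahedral group B_2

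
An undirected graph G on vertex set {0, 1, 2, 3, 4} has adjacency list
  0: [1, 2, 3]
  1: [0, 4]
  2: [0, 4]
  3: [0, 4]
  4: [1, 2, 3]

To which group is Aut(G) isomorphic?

The vertices split by degree into {0, 4} (degree 3) and {1, 2, 3} (degree 2); every edge runs between the two parts, so G is the complete bipartite graph K_{2,3}. Automorphisms preserve the bipartition setwise (since the parts differ in size) and act as S_3 × S_2 within it; |Aut| = 12.

S_3 × S_2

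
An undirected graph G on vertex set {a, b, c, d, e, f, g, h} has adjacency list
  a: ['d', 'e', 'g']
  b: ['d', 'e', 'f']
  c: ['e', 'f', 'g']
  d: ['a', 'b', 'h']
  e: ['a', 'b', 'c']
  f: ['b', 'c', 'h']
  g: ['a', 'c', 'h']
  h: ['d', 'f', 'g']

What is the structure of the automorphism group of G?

G is 3-regular and bipartite on 2^3 = 8 vertices with girth 4; it is the hypercube graph Q_3. Aut(Q_3) consists of the signed permutations of the 3 coordinate axes: 3! permutations times 2^3 sign flips, so |Aut| = 2^3·3! = 48.

Z_2^3 ⋊ S_3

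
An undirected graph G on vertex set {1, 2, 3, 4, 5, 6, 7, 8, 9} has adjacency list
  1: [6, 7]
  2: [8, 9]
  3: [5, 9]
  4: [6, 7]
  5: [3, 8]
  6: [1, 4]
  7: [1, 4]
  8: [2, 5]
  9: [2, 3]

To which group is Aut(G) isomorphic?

D_5 × D_4

G has two connected components, {2, 3, 5, 8, 9} and {1, 4, 6, 7}; each is 2-regular, so G = C_5 ⊔ C_4. The components are non-isomorphic (different sizes), so Aut(G) = Aut(C_5) × Aut(C_4) = D_5 × D_4 of order 10·8 = 80.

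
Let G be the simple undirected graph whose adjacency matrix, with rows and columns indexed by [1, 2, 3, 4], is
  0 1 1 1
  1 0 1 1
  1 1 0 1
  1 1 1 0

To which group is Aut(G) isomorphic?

the symmetric group on 4 letters

Every vertex has degree 3, so G is the complete graph K_4. Any permutation of the 4 vertices preserves K_4, so Aut(K_4) = S_4 of order 4! = 24.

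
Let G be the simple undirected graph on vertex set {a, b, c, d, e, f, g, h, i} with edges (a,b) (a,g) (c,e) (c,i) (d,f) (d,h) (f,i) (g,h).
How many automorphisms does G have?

2

The degree sequence is [2, 1, 2, 2, 1, 2, 2, 2, 2]; the two degree-1 vertices b and e are the ends of a path, so G = P_9. The only nontrivial automorphism of a path is the end-to-end reflection, so Aut(G) ≅ Z_2.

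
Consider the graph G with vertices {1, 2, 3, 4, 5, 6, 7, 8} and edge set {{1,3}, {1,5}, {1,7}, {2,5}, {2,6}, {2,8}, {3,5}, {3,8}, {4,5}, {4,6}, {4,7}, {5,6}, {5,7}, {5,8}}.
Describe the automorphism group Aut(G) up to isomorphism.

D_7

Vertex 5 is the unique vertex of degree 7; the remaining 7 vertices each have degree 3 and induce a cycle, so G is the wheel on 8 vertices with hub 5. With the hub fixed, the remaining symmetry is that of the rim cycle C_7, giving the dihedral group D_7.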